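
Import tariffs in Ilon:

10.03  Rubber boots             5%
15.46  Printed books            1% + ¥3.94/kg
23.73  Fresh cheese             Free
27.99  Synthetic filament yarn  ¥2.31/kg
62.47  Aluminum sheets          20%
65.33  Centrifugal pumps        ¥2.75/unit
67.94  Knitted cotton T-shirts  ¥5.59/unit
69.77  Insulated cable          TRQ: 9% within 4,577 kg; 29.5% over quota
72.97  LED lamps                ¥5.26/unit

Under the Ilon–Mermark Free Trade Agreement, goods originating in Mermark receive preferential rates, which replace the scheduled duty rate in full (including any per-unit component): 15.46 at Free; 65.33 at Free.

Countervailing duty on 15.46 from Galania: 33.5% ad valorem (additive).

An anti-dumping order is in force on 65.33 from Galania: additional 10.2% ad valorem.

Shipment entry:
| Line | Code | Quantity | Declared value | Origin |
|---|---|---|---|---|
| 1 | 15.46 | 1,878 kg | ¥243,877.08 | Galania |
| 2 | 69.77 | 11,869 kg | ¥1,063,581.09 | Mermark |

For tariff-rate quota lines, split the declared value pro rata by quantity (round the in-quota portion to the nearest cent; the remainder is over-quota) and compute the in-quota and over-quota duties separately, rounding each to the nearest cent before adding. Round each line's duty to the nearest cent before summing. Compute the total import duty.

¥321,213.62

Line 1 (15.46, Galania, 1,878 kg, ¥243,877.08):
Base rate for 15.46 is 1% + ¥3.94/kg.
15.46 has an FTA preferential rate, but origin Galania is not Mermark; base rate stands.
Additional duty on 15.46 from Galania: +33.5%. Applied ad valorem rate: 1% + 33.5% = 34.5%.
Duty = ¥243,877.08 × 34.5% + 1,878 × ¥3.94 = ¥91,536.91.
Line 2 (69.77, Mermark, 11,869 kg, ¥1,063,581.09):
Code 69.77 is under a tariff-rate quota (threshold 4,577 kg). In-quota: 4,577 kg at 9%; over-quota: 7,292 kg at 29.5%.
Pro-rata value split: in-quota = ¥1,063,581.09 × 4,577/11,869 = ¥410,144.97; over-quota = ¥1,063,581.09 − ¥410,144.97 = ¥653,436.12.
In-quota duty = ¥410,144.97 × 9% = ¥36,913.05. Over-quota duty = ¥653,436.12 × 29.5% = ¥192,763.66.
Line duty = ¥36,913.05 + ¥192,763.66 = ¥229,676.71.
Total = ¥91,536.91 + ¥229,676.71 = ¥321,213.62.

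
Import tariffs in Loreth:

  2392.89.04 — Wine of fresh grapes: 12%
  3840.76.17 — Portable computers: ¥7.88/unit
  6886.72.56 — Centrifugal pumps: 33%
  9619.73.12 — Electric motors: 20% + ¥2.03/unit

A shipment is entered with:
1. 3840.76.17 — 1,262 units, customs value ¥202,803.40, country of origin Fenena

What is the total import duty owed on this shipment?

Line 1 (3840.76.17, Fenena, 1,262 units, ¥202,803.40):
Base rate for 3840.76.17 is ¥7.88/unit.
Duty = 1,262 × ¥7.88 = ¥9,944.56.

¥9,944.56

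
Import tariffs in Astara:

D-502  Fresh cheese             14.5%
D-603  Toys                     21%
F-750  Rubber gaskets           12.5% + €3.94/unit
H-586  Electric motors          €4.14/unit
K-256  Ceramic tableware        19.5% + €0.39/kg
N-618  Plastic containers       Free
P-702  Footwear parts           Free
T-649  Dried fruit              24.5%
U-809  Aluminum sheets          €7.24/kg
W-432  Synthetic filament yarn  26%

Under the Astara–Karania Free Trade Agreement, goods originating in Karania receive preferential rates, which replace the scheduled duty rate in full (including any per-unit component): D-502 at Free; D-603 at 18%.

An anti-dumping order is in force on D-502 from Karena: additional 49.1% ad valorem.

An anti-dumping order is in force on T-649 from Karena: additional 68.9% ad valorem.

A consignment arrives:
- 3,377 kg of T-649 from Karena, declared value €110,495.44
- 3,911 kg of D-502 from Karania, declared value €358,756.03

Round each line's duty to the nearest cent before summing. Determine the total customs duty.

€103,202.74

Line 1 (T-649, Karena, 3,377 kg, €110,495.44):
Base rate for T-649 is 24.5%.
Additional duty on T-649 from Karena: +68.9%. Applied ad valorem rate: 24.5% + 68.9% = 93.4%.
Duty = €110,495.44 × 93.4% = €103,202.74.
Line 2 (D-502, Karania, 3,911 kg, €358,756.03):
Base rate for D-502 is 14.5%.
Origin Karania qualifies under the Astara–Karania agreement and D-502 is covered: preferential rate Free applies instead.
The additional-duty order on D-502 targets Karena, not Karania; it does not apply.
Duty = €358,756.03 × 0% = €0.00.
Total = €103,202.74 + €0.00 = €103,202.74.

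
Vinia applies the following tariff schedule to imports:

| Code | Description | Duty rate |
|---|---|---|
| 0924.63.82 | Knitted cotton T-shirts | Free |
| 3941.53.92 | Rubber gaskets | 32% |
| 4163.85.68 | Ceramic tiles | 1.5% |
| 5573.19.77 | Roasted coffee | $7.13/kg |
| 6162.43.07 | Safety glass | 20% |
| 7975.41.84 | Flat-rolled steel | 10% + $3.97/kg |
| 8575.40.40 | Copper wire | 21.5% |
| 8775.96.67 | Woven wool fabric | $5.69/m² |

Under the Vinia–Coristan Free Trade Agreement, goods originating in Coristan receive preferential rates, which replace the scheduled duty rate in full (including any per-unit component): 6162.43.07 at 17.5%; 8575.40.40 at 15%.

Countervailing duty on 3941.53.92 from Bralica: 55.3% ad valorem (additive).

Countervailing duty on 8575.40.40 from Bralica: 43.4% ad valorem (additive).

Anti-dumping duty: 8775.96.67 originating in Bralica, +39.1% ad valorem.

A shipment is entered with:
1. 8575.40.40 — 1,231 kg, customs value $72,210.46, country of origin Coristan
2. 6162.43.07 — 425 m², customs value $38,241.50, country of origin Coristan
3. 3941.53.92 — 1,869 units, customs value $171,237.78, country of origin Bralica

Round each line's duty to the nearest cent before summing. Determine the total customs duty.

Line 1 (8575.40.40, Coristan, 1,231 kg, $72,210.46):
Base rate for 8575.40.40 is 21.5%.
Origin Coristan qualifies under the Vinia–Coristan agreement and 8575.40.40 is covered: preferential rate 15% applies instead.
The additional-duty order on 8575.40.40 targets Bralica, not Coristan; it does not apply.
Duty = $72,210.46 × 15% = $10,831.57.
Line 2 (6162.43.07, Coristan, 425 m², $38,241.50):
Base rate for 6162.43.07 is 20%.
Origin Coristan qualifies under the Vinia–Coristan agreement and 6162.43.07 is covered: preferential rate 17.5% applies instead.
Duty = $38,241.50 × 17.5% = $6,692.26.
Line 3 (3941.53.92, Bralica, 1,869 units, $171,237.78):
Base rate for 3941.53.92 is 32%.
Additional duty on 3941.53.92 from Bralica: +55.3%. Applied ad valorem rate: 32% + 55.3% = 87.3%.
Duty = $171,237.78 × 87.3% = $149,490.58.
Total = $10,831.57 + $6,692.26 + $149,490.58 = $167,014.41.

$167,014.41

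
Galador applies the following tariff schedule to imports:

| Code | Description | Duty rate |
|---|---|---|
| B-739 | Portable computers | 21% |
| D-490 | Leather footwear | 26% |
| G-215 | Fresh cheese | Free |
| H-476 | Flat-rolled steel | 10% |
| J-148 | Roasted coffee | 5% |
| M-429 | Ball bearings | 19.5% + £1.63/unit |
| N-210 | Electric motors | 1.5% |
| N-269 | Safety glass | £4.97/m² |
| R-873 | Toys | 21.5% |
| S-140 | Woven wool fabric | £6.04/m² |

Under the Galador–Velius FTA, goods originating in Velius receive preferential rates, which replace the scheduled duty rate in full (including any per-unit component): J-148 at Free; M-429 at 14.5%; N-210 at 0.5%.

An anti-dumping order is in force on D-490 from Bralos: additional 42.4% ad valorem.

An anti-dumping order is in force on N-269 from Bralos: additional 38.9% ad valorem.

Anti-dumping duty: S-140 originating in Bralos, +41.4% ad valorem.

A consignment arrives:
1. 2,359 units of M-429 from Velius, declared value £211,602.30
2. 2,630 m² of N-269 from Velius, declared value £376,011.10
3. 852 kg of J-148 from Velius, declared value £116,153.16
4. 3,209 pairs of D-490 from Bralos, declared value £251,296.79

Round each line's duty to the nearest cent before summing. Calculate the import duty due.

Line 1 (M-429, Velius, 2,359 units, £211,602.30):
Base rate for M-429 is 19.5% + £1.63/unit.
Origin Velius qualifies under the Galador–Velius agreement and M-429 is covered: preferential rate 14.5% applies instead.
Duty = £211,602.30 × 14.5% = £30,682.33.
Line 2 (N-269, Velius, 2,630 m², £376,011.10):
Base rate for N-269 is £4.97/m².
Origin Velius is the FTA partner but N-269 is not on the preference list; base rate stands.
The additional-duty order on N-269 targets Bralos, not Velius; it does not apply.
Duty = 2,630 × £4.97 = £13,071.10.
Line 3 (J-148, Velius, 852 kg, £116,153.16):
Base rate for J-148 is 5%.
Origin Velius qualifies under the Galador–Velius agreement and J-148 is covered: preferential rate Free applies instead.
Duty = £116,153.16 × 0% = £0.00.
Line 4 (D-490, Bralos, 3,209 pairs, £251,296.79):
Base rate for D-490 is 26%.
Additional duty on D-490 from Bralos: +42.4%. Applied ad valorem rate: 26% + 42.4% = 68.4%.
Duty = £251,296.79 × 68.4% = £171,887.00.
Total = £30,682.33 + £13,071.10 + £0.00 + £171,887.00 = £215,640.43.

£215,640.43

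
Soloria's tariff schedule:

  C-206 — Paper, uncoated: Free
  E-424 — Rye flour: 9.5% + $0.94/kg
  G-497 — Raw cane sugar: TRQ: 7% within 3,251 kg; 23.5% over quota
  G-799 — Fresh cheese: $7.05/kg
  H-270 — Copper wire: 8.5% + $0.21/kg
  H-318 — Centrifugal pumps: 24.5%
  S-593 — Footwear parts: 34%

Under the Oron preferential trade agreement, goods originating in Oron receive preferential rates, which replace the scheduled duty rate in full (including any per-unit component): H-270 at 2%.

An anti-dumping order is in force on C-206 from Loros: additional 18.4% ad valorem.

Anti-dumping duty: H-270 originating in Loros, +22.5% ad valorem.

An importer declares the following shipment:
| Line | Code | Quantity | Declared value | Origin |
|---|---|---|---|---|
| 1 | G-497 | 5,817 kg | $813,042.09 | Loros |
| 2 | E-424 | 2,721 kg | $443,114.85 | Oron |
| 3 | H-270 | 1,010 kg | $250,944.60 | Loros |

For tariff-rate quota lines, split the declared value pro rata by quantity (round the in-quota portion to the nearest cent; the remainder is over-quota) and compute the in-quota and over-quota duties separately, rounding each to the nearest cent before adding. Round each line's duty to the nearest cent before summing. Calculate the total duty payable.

Line 1 (G-497, Loros, 5,817 kg, $813,042.09):
Code G-497 is under a tariff-rate quota (threshold 3,251 kg). In-quota: 3,251 kg at 7%; over-quota: 2,566 kg at 23.5%.
Pro-rata value split: in-quota = $813,042.09 × 3,251/5,817 = $454,392.27; over-quota = $813,042.09 − $454,392.27 = $358,649.82.
In-quota duty = $454,392.27 × 7% = $31,807.46. Over-quota duty = $358,649.82 × 23.5% = $84,282.71.
Line duty = $31,807.46 + $84,282.71 = $116,090.17.
Line 2 (E-424, Oron, 2,721 kg, $443,114.85):
Base rate for E-424 is 9.5% + $0.94/kg.
Origin Oron is the FTA partner but E-424 is not on the preference list; base rate stands.
Duty = $443,114.85 × 9.5% + 2,721 × $0.94 = $44,653.65.
Line 3 (H-270, Loros, 1,010 kg, $250,944.60):
Base rate for H-270 is 8.5% + $0.21/kg.
H-270 has an FTA preferential rate, but origin Loros is not Oron; base rate stands.
Additional duty on H-270 from Loros: +22.5%. Applied ad valorem rate: 8.5% + 22.5% = 31%.
Duty = $250,944.60 × 31% + 1,010 × $0.21 = $78,004.93.
Total = $116,090.17 + $44,653.65 + $78,004.93 = $238,748.75.

$238,748.75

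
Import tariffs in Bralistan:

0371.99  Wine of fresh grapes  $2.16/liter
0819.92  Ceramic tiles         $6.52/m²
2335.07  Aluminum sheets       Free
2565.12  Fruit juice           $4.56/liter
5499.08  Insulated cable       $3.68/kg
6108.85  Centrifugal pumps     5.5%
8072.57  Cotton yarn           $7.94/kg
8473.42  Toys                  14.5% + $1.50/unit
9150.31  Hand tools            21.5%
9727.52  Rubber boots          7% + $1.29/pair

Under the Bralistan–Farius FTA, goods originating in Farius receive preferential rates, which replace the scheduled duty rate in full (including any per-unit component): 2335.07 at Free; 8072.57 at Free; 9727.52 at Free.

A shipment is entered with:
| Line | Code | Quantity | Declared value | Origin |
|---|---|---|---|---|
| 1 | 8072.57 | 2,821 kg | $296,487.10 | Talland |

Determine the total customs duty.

$22,398.74

Line 1 (8072.57, Talland, 2,821 kg, $296,487.10):
Base rate for 8072.57 is $7.94/kg.
8072.57 has an FTA preferential rate, but origin Talland is not Farius; base rate stands.
Duty = 2,821 × $7.94 = $22,398.74.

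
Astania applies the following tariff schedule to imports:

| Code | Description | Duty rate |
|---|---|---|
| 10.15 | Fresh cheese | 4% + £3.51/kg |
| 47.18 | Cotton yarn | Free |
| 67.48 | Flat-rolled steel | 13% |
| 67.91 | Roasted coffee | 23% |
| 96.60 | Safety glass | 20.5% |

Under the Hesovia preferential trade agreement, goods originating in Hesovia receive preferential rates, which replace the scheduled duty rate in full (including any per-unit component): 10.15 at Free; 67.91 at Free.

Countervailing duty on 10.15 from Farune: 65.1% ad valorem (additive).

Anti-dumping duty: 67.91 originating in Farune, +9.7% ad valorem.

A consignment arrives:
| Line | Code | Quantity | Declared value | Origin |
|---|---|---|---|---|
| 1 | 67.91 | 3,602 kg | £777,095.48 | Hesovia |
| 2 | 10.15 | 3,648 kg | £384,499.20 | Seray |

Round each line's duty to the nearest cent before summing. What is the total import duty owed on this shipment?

£28,184.45

Line 1 (67.91, Hesovia, 3,602 kg, £777,095.48):
Base rate for 67.91 is 23%.
Origin Hesovia qualifies under the Astania–Hesovia agreement and 67.91 is covered: preferential rate Free applies instead.
The additional-duty order on 67.91 targets Farune, not Hesovia; it does not apply.
Duty = £777,095.48 × 0% = £0.00.
Line 2 (10.15, Seray, 3,648 kg, £384,499.20):
Base rate for 10.15 is 4% + £3.51/kg.
10.15 has an FTA preferential rate, but origin Seray is not Hesovia; base rate stands.
The additional-duty order on 10.15 targets Farune, not Seray; it does not apply.
Duty = £384,499.20 × 4% + 3,648 × £3.51 = £28,184.45.
Total = £0.00 + £28,184.45 = £28,184.45.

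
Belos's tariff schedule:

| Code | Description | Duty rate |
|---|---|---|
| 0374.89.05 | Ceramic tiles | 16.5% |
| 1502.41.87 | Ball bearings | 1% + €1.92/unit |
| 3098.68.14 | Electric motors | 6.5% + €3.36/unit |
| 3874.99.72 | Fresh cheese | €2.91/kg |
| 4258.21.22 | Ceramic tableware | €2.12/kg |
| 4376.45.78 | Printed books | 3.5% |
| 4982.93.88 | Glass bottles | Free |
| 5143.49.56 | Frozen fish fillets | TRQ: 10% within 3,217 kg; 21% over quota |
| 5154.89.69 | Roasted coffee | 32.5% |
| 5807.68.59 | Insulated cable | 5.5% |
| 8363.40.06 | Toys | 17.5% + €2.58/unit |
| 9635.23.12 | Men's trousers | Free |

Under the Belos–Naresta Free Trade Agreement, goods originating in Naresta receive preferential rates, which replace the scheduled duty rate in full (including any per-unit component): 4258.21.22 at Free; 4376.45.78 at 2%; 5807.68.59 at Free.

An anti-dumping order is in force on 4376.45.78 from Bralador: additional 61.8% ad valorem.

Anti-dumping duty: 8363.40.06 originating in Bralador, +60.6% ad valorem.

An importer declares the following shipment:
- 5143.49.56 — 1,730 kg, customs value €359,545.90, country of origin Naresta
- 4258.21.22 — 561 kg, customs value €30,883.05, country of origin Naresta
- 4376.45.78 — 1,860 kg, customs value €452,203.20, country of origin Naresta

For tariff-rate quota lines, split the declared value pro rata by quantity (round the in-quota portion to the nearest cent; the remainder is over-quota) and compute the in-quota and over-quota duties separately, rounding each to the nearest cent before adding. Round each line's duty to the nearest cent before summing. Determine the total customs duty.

€44,998.65

Line 1 (5143.49.56, Naresta, 1,730 kg, €359,545.90):
Code 5143.49.56 is under a tariff-rate quota (threshold 3,217 kg). Quantity 1,730 kg is within the quota, so the in-quota rate 10% applies to the full value.
Duty = €359,545.90 × 10% = €35,954.59.
Line 2 (4258.21.22, Naresta, 561 kg, €30,883.05):
Base rate for 4258.21.22 is €2.12/kg.
Origin Naresta qualifies under the Belos–Naresta agreement and 4258.21.22 is covered: preferential rate Free applies instead.
Duty = €30,883.05 × 0% = €0.00.
Line 3 (4376.45.78, Naresta, 1,860 kg, €452,203.20):
Base rate for 4376.45.78 is 3.5%.
Origin Naresta qualifies under the Belos–Naresta agreement and 4376.45.78 is covered: preferential rate 2% applies instead.
The additional-duty order on 4376.45.78 targets Bralador, not Naresta; it does not apply.
Duty = €452,203.20 × 2% = €9,044.06.
Total = €35,954.59 + €0.00 + €9,044.06 = €44,998.65.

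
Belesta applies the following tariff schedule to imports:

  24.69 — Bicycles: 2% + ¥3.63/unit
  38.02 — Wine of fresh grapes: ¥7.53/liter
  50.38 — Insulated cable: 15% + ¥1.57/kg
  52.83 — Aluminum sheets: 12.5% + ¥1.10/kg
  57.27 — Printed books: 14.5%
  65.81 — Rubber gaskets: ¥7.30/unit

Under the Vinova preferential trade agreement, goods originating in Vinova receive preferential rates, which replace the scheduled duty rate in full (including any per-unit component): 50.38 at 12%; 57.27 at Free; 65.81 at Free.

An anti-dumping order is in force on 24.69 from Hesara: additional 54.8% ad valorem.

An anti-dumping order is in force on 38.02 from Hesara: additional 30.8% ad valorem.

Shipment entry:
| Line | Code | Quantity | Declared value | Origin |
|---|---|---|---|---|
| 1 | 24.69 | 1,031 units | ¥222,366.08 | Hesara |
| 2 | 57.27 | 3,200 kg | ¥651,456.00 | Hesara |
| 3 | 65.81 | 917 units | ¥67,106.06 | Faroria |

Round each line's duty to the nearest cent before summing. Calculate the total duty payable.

Line 1 (24.69, Hesara, 1,031 units, ¥222,366.08):
Base rate for 24.69 is 2% + ¥3.63/unit.
Additional duty on 24.69 from Hesara: +54.8%. Applied ad valorem rate: 2% + 54.8% = 56.8%.
Duty = ¥222,366.08 × 56.8% + 1,031 × ¥3.63 = ¥130,046.46.
Line 2 (57.27, Hesara, 3,200 kg, ¥651,456.00):
Base rate for 57.27 is 14.5%.
57.27 has an FTA preferential rate, but origin Hesara is not Vinova; base rate stands.
Duty = ¥651,456.00 × 14.5% = ¥94,461.12.
Line 3 (65.81, Faroria, 917 units, ¥67,106.06):
Base rate for 65.81 is ¥7.30/unit.
65.81 has an FTA preferential rate, but origin Faroria is not Vinova; base rate stands.
Duty = 917 × ¥7.30 = ¥6,694.10.
Total = ¥130,046.46 + ¥94,461.12 + ¥6,694.10 = ¥231,201.68.

¥231,201.68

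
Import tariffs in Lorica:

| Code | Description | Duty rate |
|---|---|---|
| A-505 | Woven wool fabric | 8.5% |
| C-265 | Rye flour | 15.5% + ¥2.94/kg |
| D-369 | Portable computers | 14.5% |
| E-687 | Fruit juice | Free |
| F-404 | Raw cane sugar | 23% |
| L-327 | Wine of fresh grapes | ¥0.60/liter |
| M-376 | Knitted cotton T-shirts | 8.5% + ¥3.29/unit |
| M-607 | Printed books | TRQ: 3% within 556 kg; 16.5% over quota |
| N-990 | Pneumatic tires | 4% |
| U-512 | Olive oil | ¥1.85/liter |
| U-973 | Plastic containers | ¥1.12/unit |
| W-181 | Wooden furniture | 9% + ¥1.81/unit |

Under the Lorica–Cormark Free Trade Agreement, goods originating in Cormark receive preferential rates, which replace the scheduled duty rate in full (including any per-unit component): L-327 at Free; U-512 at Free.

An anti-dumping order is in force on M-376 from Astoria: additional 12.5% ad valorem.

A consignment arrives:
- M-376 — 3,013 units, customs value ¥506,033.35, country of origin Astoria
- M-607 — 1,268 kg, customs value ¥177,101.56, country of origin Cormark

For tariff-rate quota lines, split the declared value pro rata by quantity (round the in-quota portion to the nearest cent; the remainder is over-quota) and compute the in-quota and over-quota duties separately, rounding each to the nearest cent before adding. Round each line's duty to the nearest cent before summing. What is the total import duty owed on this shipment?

Line 1 (M-376, Astoria, 3,013 units, ¥506,033.35):
Base rate for M-376 is 8.5% + ¥3.29/unit.
Additional duty on M-376 from Astoria: +12.5%. Applied ad valorem rate: 8.5% + 12.5% = 21%.
Duty = ¥506,033.35 × 21% + 3,013 × ¥3.29 = ¥116,179.77.
Line 2 (M-607, Cormark, 1,268 kg, ¥177,101.56):
Code M-607 is under a tariff-rate quota (threshold 556 kg). In-quota: 556 kg at 3%; over-quota: 712 kg at 16.5%.
Pro-rata value split: in-quota = ¥177,101.56 × 556/1,268 = ¥77,656.52; over-quota = ¥177,101.56 − ¥77,656.52 = ¥99,445.04.
In-quota duty = ¥77,656.52 × 3% = ¥2,329.70. Over-quota duty = ¥99,445.04 × 16.5% = ¥16,408.43.
Line duty = ¥2,329.70 + ¥16,408.43 = ¥18,738.13.
Total = ¥116,179.77 + ¥18,738.13 = ¥134,917.90.

¥134,917.90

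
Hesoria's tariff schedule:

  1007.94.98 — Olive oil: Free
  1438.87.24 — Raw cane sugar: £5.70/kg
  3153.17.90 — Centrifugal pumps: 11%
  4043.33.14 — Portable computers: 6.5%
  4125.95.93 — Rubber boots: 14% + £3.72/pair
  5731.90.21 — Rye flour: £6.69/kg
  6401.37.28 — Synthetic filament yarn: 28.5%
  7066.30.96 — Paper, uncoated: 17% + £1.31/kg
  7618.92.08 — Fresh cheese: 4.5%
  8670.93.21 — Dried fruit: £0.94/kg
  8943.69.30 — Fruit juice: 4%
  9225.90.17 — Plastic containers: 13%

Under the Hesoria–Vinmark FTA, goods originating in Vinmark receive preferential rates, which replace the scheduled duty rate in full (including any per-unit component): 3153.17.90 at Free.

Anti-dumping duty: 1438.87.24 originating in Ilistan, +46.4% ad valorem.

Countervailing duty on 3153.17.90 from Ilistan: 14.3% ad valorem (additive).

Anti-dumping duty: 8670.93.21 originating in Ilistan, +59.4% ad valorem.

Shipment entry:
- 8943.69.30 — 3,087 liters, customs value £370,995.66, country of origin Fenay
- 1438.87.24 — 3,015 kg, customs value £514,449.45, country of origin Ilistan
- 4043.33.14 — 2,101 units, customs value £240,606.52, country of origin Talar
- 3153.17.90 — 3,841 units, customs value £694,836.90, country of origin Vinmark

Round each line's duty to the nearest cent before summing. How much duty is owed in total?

£286,369.29

Line 1 (8943.69.30, Fenay, 3,087 liters, £370,995.66):
Base rate for 8943.69.30 is 4%.
Duty = £370,995.66 × 4% = £14,839.83.
Line 2 (1438.87.24, Ilistan, 3,015 kg, £514,449.45):
Base rate for 1438.87.24 is £5.70/kg.
Additional duty on 1438.87.24 from Ilistan: +46.4% ad valorem. Applied ad valorem rate = 46.4%.
Duty = £514,449.45 × 46.4% + 3,015 × £5.70 = £255,890.04.
Line 3 (4043.33.14, Talar, 2,101 units, £240,606.52):
Base rate for 4043.33.14 is 6.5%.
Duty = £240,606.52 × 6.5% = £15,639.42.
Line 4 (3153.17.90, Vinmark, 3,841 units, £694,836.90):
Base rate for 3153.17.90 is 11%.
Origin Vinmark qualifies under the Hesoria–Vinmark agreement and 3153.17.90 is covered: preferential rate Free applies instead.
The additional-duty order on 3153.17.90 targets Ilistan, not Vinmark; it does not apply.
Duty = £694,836.90 × 0% = £0.00.
Total = £14,839.83 + £255,890.04 + £15,639.42 + £0.00 = £286,369.29.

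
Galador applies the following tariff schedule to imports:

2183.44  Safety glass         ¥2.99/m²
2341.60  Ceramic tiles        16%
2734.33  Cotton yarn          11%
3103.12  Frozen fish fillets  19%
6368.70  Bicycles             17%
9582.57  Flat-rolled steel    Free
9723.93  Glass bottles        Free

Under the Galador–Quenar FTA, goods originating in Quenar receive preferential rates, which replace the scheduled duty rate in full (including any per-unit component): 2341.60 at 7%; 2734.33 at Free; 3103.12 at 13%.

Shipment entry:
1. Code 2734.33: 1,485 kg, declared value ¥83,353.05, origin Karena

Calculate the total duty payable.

Line 1 (2734.33, Karena, 1,485 kg, ¥83,353.05):
Base rate for 2734.33 is 11%.
2734.33 has an FTA preferential rate, but origin Karena is not Quenar; base rate stands.
Duty = ¥83,353.05 × 11% = ¥9,168.84.

¥9,168.84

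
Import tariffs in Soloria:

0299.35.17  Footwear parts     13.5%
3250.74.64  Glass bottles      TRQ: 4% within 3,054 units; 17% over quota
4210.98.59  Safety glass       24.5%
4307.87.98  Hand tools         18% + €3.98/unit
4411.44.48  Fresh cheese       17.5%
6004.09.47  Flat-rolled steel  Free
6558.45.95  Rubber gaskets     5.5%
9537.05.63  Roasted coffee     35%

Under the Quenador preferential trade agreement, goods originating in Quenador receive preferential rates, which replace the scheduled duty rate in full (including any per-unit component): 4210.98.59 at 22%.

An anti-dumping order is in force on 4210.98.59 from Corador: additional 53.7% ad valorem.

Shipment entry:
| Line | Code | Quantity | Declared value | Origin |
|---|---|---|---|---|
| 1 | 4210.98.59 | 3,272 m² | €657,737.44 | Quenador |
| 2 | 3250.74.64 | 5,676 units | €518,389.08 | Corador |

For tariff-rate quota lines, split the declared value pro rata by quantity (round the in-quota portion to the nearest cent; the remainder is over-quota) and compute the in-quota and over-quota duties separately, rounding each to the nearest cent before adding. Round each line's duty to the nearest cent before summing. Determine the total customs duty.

Line 1 (4210.98.59, Quenador, 3,272 m², €657,737.44):
Base rate for 4210.98.59 is 24.5%.
Origin Quenador qualifies under the Soloria–Quenador agreement and 4210.98.59 is covered: preferential rate 22% applies instead.
The additional-duty order on 4210.98.59 targets Corador, not Quenador; it does not apply.
Duty = €657,737.44 × 22% = €144,702.24.
Line 2 (3250.74.64, Corador, 5,676 units, €518,389.08):
Code 3250.74.64 is under a tariff-rate quota (threshold 3,054 units). In-quota: 3,054 units at 4%; over-quota: 2,622 units at 17%.
Pro-rata value split: in-quota = €518,389.08 × 3,054/5,676 = €278,921.82; over-quota = €518,389.08 − €278,921.82 = €239,467.26.
In-quota duty = €278,921.82 × 4% = €11,156.87. Over-quota duty = €239,467.26 × 17% = €40,709.43.
Line duty = €11,156.87 + €40,709.43 = €51,866.30.
Total = €144,702.24 + €51,866.30 = €196,568.54.

€196,568.54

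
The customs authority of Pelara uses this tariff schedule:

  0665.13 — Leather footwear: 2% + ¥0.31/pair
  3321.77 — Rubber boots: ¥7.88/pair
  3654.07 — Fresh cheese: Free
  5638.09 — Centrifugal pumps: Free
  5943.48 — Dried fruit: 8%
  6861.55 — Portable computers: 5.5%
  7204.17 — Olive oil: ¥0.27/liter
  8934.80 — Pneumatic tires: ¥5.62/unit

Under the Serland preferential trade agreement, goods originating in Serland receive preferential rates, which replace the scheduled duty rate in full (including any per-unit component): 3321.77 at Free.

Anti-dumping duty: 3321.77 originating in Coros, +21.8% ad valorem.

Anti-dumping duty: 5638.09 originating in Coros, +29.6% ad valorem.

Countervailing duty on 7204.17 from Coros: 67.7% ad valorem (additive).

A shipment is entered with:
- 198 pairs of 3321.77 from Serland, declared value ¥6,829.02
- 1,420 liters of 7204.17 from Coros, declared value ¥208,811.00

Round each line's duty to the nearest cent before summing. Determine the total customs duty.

Line 1 (3321.77, Serland, 198 pairs, ¥6,829.02):
Base rate for 3321.77 is ¥7.88/pair.
Origin Serland qualifies under the Pelara–Serland agreement and 3321.77 is covered: preferential rate Free applies instead.
The additional-duty order on 3321.77 targets Coros, not Serland; it does not apply.
Duty = ¥6,829.02 × 0% = ¥0.00.
Line 2 (7204.17, Coros, 1,420 liters, ¥208,811.00):
Base rate for 7204.17 is ¥0.27/liter.
Additional duty on 7204.17 from Coros: +67.7% ad valorem. Applied ad valorem rate = 67.7%.
Duty = ¥208,811.00 × 67.7% + 1,420 × ¥0.27 = ¥141,748.45.
Total = ¥0.00 + ¥141,748.45 = ¥141,748.45.

¥141,748.45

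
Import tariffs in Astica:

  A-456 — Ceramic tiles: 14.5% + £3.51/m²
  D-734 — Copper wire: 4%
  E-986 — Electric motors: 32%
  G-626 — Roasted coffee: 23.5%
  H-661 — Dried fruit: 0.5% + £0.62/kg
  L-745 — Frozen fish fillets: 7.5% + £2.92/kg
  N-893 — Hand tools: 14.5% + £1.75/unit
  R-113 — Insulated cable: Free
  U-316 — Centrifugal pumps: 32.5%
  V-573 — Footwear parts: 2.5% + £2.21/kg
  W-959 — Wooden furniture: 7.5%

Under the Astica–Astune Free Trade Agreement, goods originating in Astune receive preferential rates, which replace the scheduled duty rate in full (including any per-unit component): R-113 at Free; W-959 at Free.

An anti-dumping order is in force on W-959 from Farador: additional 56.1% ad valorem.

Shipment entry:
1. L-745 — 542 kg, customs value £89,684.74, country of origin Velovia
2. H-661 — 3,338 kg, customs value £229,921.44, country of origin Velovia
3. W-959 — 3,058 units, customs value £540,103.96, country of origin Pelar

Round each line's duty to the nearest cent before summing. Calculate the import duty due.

£52,035.97

Line 1 (L-745, Velovia, 542 kg, £89,684.74):
Base rate for L-745 is 7.5% + £2.92/kg.
Duty = £89,684.74 × 7.5% + 542 × £2.92 = £8,309.00.
Line 2 (H-661, Velovia, 3,338 kg, £229,921.44):
Base rate for H-661 is 0.5% + £0.62/kg.
Duty = £229,921.44 × 0.5% + 3,338 × £0.62 = £3,219.17.
Line 3 (W-959, Pelar, 3,058 units, £540,103.96):
Base rate for W-959 is 7.5%.
W-959 has an FTA preferential rate, but origin Pelar is not Astune; base rate stands.
The additional-duty order on W-959 targets Farador, not Pelar; it does not apply.
Duty = £540,103.96 × 7.5% = £40,507.80.
Total = £8,309.00 + £3,219.17 + £40,507.80 = £52,035.97.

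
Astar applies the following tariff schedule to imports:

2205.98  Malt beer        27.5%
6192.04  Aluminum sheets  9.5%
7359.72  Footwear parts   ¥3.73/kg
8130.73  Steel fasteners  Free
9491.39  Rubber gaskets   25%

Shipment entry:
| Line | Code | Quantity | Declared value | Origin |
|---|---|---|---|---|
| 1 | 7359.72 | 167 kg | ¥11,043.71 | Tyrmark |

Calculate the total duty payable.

¥622.91

Line 1 (7359.72, Tyrmark, 167 kg, ¥11,043.71):
Base rate for 7359.72 is ¥3.73/kg.
Duty = 167 × ¥3.73 = ¥622.91.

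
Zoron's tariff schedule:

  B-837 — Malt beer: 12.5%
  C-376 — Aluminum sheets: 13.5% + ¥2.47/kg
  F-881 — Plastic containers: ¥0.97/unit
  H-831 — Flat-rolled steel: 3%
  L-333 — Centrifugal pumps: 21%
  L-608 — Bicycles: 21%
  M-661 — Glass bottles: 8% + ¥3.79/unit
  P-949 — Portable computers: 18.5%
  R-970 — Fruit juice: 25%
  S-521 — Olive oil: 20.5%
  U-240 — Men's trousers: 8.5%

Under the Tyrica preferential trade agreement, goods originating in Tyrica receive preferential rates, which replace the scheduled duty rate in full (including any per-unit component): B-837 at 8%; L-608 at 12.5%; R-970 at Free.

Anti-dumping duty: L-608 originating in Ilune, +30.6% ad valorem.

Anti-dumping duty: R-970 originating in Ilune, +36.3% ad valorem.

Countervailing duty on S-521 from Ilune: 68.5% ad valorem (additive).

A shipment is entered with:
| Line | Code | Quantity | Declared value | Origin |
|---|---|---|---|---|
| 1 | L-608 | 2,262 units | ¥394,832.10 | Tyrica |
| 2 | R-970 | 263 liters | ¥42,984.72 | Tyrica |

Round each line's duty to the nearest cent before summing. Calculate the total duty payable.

¥49,354.01

Line 1 (L-608, Tyrica, 2,262 units, ¥394,832.10):
Base rate for L-608 is 21%.
Origin Tyrica qualifies under the Zoron–Tyrica agreement and L-608 is covered: preferential rate 12.5% applies instead.
The additional-duty order on L-608 targets Ilune, not Tyrica; it does not apply.
Duty = ¥394,832.10 × 12.5% = ¥49,354.01.
Line 2 (R-970, Tyrica, 263 liters, ¥42,984.72):
Base rate for R-970 is 25%.
Origin Tyrica qualifies under the Zoron–Tyrica agreement and R-970 is covered: preferential rate Free applies instead.
The additional-duty order on R-970 targets Ilune, not Tyrica; it does not apply.
Duty = ¥42,984.72 × 0% = ¥0.00.
Total = ¥49,354.01 + ¥0.00 = ¥49,354.01.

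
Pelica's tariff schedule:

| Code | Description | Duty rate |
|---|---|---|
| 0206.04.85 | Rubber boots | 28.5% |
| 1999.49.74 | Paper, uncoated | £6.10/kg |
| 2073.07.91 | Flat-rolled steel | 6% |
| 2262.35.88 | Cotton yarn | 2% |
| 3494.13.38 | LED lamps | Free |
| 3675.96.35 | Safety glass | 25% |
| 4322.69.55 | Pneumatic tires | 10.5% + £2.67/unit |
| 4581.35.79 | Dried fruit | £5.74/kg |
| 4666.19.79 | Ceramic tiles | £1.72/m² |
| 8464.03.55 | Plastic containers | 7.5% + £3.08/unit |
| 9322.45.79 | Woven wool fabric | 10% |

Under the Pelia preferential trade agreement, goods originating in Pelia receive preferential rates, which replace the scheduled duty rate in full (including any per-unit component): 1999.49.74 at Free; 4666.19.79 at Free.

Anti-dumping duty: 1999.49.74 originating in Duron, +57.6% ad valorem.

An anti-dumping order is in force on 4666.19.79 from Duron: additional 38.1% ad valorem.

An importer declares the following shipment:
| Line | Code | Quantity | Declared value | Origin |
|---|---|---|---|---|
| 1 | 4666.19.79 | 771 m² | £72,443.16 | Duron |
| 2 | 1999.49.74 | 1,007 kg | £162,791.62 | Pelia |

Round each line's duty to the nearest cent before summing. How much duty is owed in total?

£28,926.96

Line 1 (4666.19.79, Duron, 771 m², £72,443.16):
Base rate for 4666.19.79 is £1.72/m².
4666.19.79 has an FTA preferential rate, but origin Duron is not Pelia; base rate stands.
Additional duty on 4666.19.79 from Duron: +38.1% ad valorem. Applied ad valorem rate = 38.1%.
Duty = £72,443.16 × 38.1% + 771 × £1.72 = £28,926.96.
Line 2 (1999.49.74, Pelia, 1,007 kg, £162,791.62):
Base rate for 1999.49.74 is £6.10/kg.
Origin Pelia qualifies under the Pelica–Pelia agreement and 1999.49.74 is covered: preferential rate Free applies instead.
The additional-duty order on 1999.49.74 targets Duron, not Pelia; it does not apply.
Duty = £162,791.62 × 0% = £0.00.
Total = £28,926.96 + £0.00 = £28,926.96.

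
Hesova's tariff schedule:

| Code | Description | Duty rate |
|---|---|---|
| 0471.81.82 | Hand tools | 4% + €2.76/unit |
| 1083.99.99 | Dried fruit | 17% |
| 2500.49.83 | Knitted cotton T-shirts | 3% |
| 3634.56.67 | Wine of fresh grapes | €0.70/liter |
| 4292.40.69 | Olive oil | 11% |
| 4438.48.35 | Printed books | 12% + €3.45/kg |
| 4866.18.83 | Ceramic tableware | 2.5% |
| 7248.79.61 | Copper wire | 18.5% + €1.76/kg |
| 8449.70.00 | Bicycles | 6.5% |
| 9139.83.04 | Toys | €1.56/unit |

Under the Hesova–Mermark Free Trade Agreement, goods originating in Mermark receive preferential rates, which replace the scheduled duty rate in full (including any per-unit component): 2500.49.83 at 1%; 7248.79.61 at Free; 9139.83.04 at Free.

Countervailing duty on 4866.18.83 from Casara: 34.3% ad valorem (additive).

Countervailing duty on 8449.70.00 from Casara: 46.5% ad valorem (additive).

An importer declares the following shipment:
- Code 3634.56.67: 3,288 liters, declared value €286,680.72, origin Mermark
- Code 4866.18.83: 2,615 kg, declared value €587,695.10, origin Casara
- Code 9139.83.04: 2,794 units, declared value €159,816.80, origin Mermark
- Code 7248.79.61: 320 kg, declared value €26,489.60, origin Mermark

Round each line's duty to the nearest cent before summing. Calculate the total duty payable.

€218,573.40

Line 1 (3634.56.67, Mermark, 3,288 liters, €286,680.72):
Base rate for 3634.56.67 is €0.70/liter.
Origin Mermark is the FTA partner but 3634.56.67 is not on the preference list; base rate stands.
Duty = 3,288 × €0.70 = €2,301.60.
Line 2 (4866.18.83, Casara, 2,615 kg, €587,695.10):
Base rate for 4866.18.83 is 2.5%.
Additional duty on 4866.18.83 from Casara: +34.3%. Applied ad valorem rate: 2.5% + 34.3% = 36.8%.
Duty = €587,695.10 × 36.8% = €216,271.80.
Line 3 (9139.83.04, Mermark, 2,794 units, €159,816.80):
Base rate for 9139.83.04 is €1.56/unit.
Origin Mermark qualifies under the Hesova–Mermark agreement and 9139.83.04 is covered: preferential rate Free applies instead.
Duty = €159,816.80 × 0% = €0.00.
Line 4 (7248.79.61, Mermark, 320 kg, €26,489.60):
Base rate for 7248.79.61 is 18.5% + €1.76/kg.
Origin Mermark qualifies under the Hesova–Mermark agreement and 7248.79.61 is covered: preferential rate Free applies instead.
Duty = €26,489.60 × 0% = €0.00.
Total = €2,301.60 + €216,271.80 + €0.00 + €0.00 = €218,573.40.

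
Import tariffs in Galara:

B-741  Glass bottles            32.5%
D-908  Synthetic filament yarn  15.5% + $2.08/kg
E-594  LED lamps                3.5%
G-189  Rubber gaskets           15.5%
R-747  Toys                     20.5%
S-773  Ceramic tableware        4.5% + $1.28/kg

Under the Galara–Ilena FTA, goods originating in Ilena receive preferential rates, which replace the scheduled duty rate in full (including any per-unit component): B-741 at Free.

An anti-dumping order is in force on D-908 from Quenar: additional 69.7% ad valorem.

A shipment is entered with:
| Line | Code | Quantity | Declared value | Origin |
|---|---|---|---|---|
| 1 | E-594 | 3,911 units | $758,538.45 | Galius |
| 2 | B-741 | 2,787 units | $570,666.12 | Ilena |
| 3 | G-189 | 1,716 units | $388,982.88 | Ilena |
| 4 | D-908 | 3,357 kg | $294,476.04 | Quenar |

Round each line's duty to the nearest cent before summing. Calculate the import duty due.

Line 1 (E-594, Galius, 3,911 units, $758,538.45):
Base rate for E-594 is 3.5%.
Duty = $758,538.45 × 3.5% = $26,548.85.
Line 2 (B-741, Ilena, 2,787 units, $570,666.12):
Base rate for B-741 is 32.5%.
Origin Ilena qualifies under the Galara–Ilena agreement and B-741 is covered: preferential rate Free applies instead.
Duty = $570,666.12 × 0% = $0.00.
Line 3 (G-189, Ilena, 1,716 units, $388,982.88):
Base rate for G-189 is 15.5%.
Origin Ilena is the FTA partner but G-189 is not on the preference list; base rate stands.
Duty = $388,982.88 × 15.5% = $60,292.35.
Line 4 (D-908, Quenar, 3,357 kg, $294,476.04):
Base rate for D-908 is 15.5% + $2.08/kg.
Additional duty on D-908 from Quenar: +69.7%. Applied ad valorem rate: 15.5% + 69.7% = 85.2%.
Duty = $294,476.04 × 85.2% + 3,357 × $2.08 = $257,876.15.
Total = $26,548.85 + $0.00 + $60,292.35 + $257,876.15 = $344,717.35.

$344,717.35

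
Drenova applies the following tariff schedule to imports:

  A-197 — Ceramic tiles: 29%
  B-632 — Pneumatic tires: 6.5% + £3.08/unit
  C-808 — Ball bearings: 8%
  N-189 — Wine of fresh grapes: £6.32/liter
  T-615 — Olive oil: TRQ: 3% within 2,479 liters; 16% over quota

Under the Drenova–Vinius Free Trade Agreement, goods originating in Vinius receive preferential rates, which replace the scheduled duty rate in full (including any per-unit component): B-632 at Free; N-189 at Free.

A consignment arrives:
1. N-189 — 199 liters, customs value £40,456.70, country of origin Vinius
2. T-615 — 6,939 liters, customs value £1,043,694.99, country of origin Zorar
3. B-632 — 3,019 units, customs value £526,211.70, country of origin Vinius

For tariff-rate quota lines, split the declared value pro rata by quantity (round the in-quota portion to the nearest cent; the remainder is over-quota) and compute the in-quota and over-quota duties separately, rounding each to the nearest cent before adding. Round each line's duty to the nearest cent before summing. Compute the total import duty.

Line 1 (N-189, Vinius, 199 liters, £40,456.70):
Base rate for N-189 is £6.32/liter.
Origin Vinius qualifies under the Drenova–Vinius agreement and N-189 is covered: preferential rate Free applies instead.
Duty = £40,456.70 × 0% = £0.00.
Line 2 (T-615, Zorar, 6,939 liters, £1,043,694.99):
Code T-615 is under a tariff-rate quota (threshold 2,479 liters). In-quota: 2,479 liters at 3%; over-quota: 4,460 liters at 16%.
Pro-rata value split: in-quota = £1,043,694.99 × 2,479/6,939 = £372,866.39; over-quota = £1,043,694.99 − £372,866.39 = £670,828.60.
In-quota duty = £372,866.39 × 3% = £11,185.99. Over-quota duty = £670,828.60 × 16% = £107,332.58.
Line duty = £11,185.99 + £107,332.58 = £118,518.57.
Line 3 (B-632, Vinius, 3,019 units, £526,211.70):
Base rate for B-632 is 6.5% + £3.08/unit.
Origin Vinius qualifies under the Drenova–Vinius agreement and B-632 is covered: preferential rate Free applies instead.
Duty = £526,211.70 × 0% = £0.00.
Total = £0.00 + £118,518.57 + £0.00 = £118,518.57.

£118,518.57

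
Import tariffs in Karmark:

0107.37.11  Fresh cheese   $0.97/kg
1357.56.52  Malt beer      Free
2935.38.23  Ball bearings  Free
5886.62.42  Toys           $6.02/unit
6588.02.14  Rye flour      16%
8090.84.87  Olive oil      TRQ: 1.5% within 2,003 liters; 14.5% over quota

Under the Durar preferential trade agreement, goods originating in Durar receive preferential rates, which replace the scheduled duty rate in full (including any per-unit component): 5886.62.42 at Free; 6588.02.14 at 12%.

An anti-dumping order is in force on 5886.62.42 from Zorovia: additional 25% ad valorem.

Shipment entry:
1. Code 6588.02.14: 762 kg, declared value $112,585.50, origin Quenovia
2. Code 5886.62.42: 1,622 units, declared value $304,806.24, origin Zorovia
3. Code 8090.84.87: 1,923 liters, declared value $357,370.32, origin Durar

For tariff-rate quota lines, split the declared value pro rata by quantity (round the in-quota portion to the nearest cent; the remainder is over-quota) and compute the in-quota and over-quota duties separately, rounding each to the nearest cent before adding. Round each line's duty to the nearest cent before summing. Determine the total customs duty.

Line 1 (6588.02.14, Quenovia, 762 kg, $112,585.50):
Base rate for 6588.02.14 is 16%.
6588.02.14 has an FTA preferential rate, but origin Quenovia is not Durar; base rate stands.
Duty = $112,585.50 × 16% = $18,013.68.
Line 2 (5886.62.42, Zorovia, 1,622 units, $304,806.24):
Base rate for 5886.62.42 is $6.02/unit.
5886.62.42 has an FTA preferential rate, but origin Zorovia is not Durar; base rate stands.
Additional duty on 5886.62.42 from Zorovia: +25% ad valorem. Applied ad valorem rate = 25%.
Duty = $304,806.24 × 25% + 1,622 × $6.02 = $85,966.00.
Line 3 (8090.84.87, Durar, 1,923 liters, $357,370.32):
Code 8090.84.87 is under a tariff-rate quota (threshold 2,003 liters). Quantity 1,923 liters is within the quota, so the in-quota rate 1.5% applies to the full value.
Duty = $357,370.32 × 1.5% = $5,360.55.
Total = $18,013.68 + $85,966.00 + $5,360.55 = $109,340.23.

$109,340.23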